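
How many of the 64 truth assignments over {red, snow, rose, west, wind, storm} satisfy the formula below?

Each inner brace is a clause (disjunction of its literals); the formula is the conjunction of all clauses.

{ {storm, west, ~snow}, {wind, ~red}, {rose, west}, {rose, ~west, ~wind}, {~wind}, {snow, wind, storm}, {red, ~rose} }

3

There are 2^6 = 64 truth assignments over (red, snow, rose, west, wind, storm).
Split on snow. With snow = 1, the clauses containing snow are satisfied and ~snow drops from the rest; 2 of the 2^5 = 32 assignments to the other variables satisfy what remains.
With snow = 0, by the same count on the reduced clause set, 1 assignment works.
Total: 2 + 1 = 3.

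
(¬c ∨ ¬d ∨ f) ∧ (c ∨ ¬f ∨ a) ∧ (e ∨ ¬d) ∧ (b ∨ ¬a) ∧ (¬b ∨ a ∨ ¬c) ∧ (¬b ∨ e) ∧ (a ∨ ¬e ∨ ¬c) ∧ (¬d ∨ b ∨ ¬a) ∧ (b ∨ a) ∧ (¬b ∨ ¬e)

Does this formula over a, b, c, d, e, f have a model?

Branch on e: set e = True.
(¬b) alone gives b = False.
(¬a) alone gives a = False.
That conflicts with the unit clause (a).
That branch fails; take e = False instead.
(¬d) alone gives d = False.
(¬b) alone gives b = False.
(¬a) alone gives a = False.
That conflicts with the unit clause (a).
Neither e = True nor e = False works.
No assignment satisfies every clause.

No, unsatisfiable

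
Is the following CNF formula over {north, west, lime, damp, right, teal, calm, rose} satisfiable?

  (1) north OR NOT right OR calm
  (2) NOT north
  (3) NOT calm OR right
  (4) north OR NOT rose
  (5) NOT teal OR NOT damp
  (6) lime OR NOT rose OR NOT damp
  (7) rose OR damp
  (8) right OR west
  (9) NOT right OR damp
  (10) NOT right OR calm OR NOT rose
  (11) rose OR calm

Yes

From the singleton clause (NOT north), north = false.
From the singleton clause (NOT rose), rose = false.
From the singleton clause (damp), damp = true.
From the singleton clause (NOT teal), teal = false.
From the singleton clause (calm), calm = true.
From the singleton clause (right), right = true.
Every clause is now satisfied; west, lime are unconstrained.
A satisfying assignment: north=false; west=false; lime=true; damp=true; right=true; teal=false; calm=true; rose=false.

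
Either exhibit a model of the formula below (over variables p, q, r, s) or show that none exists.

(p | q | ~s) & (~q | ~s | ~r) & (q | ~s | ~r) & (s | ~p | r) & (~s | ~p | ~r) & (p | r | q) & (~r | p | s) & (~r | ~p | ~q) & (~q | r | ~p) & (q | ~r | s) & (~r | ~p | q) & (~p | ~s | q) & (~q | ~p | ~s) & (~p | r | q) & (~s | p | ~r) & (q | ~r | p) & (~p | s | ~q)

p ↦ 0,  q ↦ 1,  r ↦ 0,  s ↦ 0

Try p = 0.
Try q = 1.
Try s = 0.
The clause (~r) is unit, so r = 0.
This assignment satisfies each clause.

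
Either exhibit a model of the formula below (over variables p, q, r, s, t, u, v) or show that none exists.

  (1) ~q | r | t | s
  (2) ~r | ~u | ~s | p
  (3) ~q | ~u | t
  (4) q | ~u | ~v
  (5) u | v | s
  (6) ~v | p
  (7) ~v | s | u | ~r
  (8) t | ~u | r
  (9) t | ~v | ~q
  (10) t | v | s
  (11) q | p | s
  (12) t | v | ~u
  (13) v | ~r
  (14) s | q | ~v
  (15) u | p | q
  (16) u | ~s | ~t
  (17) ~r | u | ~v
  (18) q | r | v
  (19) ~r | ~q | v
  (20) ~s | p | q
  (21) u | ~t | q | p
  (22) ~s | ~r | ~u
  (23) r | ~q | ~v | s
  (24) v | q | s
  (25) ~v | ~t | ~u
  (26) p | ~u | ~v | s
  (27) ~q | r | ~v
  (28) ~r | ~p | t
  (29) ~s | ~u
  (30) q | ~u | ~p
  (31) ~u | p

p ↦ 1; q ↦ 0; r ↦ 0; s ↦ 1; t ↦ 0; u ↦ 0; v ↦ 1

Try v = 1.
The clause (p) is unit, so p = 1.
Try q = 0.
The clause (~u) is unit, so u = 0.
The clause (s) is unit, so s = 1.
The clause (~t) is unit, so t = 0.
The clause (~r) is unit, so r = 0.
All clauses are satisfied.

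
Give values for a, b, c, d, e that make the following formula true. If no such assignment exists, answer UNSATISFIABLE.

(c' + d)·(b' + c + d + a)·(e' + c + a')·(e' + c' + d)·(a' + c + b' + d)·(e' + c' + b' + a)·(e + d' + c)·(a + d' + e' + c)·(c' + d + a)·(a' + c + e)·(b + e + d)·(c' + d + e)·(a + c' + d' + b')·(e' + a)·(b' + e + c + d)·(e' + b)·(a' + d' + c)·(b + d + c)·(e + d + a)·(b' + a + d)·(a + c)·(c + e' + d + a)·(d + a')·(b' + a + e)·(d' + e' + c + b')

Try c = 1.
The clause (d) is unit, so d = 1.
Try a = 1.
Try e = 1.
The clause (b) is unit, so b = 1.
This assignment satisfies each clause.

a=1, b=1, c=1, d=1, e=1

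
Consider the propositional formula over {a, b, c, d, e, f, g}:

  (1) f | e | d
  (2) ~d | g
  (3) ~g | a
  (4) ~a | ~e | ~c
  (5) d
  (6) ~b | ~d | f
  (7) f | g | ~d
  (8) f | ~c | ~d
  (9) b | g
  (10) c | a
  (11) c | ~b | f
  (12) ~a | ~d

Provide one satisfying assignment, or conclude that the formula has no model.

Unit clause (d) forces d = 1.
Unit clause (g) forces g = 1.
Unit clause (a) forces a = 1.
Now (~a) is unsatisfied and unit — conflict.

UNSATISFIABLE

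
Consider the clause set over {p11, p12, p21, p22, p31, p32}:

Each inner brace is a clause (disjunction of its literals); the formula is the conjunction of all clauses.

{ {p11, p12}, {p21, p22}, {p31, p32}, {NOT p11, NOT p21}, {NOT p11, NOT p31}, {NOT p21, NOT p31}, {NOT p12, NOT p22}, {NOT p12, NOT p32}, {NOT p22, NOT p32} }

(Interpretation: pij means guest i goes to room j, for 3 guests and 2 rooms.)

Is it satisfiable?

No

Suppose p11 = true.
The clause (NOT p21) is unit, so p21 = false.
The clause (p22) is unit, so p22 = true.
The clause (NOT p31) is unit, so p31 = false.
The clause (p32) is unit, so p32 = true.
But (NOT p32) is also a unit clause — contradiction.
Undo p11 and try p11 = false.
The clause (p12) is unit, so p12 = true.
The clause (NOT p22) is unit, so p22 = false.
The clause (p21) is unit, so p21 = true.
The clause (NOT p31) is unit, so p31 = false.
The clause (p32) is unit, so p32 = true.
But (NOT p32) is also a unit clause — contradiction.
Neither p11 = true nor p11 = false works.
No assignment satisfies every clause.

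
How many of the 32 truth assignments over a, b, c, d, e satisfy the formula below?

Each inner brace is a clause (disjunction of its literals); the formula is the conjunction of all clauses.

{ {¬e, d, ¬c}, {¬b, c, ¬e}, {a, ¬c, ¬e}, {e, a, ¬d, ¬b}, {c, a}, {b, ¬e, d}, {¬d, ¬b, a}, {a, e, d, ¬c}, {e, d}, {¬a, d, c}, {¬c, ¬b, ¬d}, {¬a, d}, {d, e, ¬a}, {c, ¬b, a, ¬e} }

There are 2^5 = 32 truth assignments over (a, b, c, d, e).
Split on e. With e = True, the clauses containing e are satisfied and ¬e drops from the rest; 2 of the 2^4 = 16 assignments to the other variables satisfy what remains.
With e = False, by the same count on the reduced clause set, 4 assignments work.
Total: 2 + 4 = 6.

6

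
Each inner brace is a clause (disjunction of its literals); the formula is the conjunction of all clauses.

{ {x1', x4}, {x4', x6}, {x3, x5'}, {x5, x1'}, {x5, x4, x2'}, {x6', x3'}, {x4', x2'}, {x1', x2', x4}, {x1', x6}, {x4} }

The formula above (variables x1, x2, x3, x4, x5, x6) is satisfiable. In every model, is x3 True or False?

False

Suppose x3 = 1.
The clause (x6') is unit, so x6 = 0.
The clause (x4') is unit, so x4 = 0.
But (x4) is also a unit clause — contradiction.
So every satisfying assignment has x3 = False.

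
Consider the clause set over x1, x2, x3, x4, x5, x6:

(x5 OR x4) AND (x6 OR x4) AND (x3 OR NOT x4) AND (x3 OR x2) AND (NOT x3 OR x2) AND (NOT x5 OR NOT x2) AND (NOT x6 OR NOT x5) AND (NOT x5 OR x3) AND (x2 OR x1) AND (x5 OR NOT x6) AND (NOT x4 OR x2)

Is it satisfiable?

Yes, satisfiable

Branch on x5: set x5 = false.
From the singleton clause (x4), x4 = true.
From the singleton clause (x3), x3 = true.
From the singleton clause (x2), x2 = true.
From the singleton clause (NOT x6), x6 = false.
All clauses hold; x1 can take either value.
A satisfying assignment: x1 ↦ true,  x2 ↦ true,  x3 ↦ true,  x4 ↦ true,  x5 ↦ false,  x6 ↦ false.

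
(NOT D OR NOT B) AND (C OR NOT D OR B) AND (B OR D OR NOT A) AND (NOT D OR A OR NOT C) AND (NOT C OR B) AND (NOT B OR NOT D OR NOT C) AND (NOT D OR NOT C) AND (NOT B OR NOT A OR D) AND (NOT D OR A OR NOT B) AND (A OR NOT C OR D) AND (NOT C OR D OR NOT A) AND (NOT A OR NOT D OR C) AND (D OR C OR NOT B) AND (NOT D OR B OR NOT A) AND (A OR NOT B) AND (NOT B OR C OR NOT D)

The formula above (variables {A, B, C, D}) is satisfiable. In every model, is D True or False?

False

Suppose D = true.
From the singleton clause (NOT B), B = false.
From the singleton clause (C), C = true.
But (NOT C) is also a unit clause — contradiction.
So every satisfying assignment has D = False.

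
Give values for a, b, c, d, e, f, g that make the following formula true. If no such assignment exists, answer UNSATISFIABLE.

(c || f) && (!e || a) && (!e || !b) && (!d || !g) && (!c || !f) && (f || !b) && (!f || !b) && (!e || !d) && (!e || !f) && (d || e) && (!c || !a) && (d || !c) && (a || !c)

a: true; b: false; c: false; d: true; e: false; f: true; g: false

Case c = false:
From the singleton clause (f), f = true.
From the singleton clause (!b), b = false.
From the singleton clause (!e), e = false.
From the singleton clause (d), d = true.
From the singleton clause (!g), g = false.
Every clause is now satisfied; a is unconstrained.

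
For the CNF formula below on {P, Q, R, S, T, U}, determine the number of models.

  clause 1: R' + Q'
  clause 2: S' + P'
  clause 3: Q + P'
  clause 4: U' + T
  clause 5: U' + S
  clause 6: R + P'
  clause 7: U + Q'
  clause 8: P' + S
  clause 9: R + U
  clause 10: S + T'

There are 2^6 = 64 truth assignments over (P, Q, R, S, T, U).
Split on U. With U = 1, the clauses containing U are satisfied and U' drops from the rest; 3 of the 2^5 = 32 assignments to the other variables satisfy what remains.
With U = 0, by the same count on the reduced clause set, 3 assignments work.
(One model: P=F, Q=F, R=F, S=T, T=T, U=T.)
Total: 3 + 3 = 6.

6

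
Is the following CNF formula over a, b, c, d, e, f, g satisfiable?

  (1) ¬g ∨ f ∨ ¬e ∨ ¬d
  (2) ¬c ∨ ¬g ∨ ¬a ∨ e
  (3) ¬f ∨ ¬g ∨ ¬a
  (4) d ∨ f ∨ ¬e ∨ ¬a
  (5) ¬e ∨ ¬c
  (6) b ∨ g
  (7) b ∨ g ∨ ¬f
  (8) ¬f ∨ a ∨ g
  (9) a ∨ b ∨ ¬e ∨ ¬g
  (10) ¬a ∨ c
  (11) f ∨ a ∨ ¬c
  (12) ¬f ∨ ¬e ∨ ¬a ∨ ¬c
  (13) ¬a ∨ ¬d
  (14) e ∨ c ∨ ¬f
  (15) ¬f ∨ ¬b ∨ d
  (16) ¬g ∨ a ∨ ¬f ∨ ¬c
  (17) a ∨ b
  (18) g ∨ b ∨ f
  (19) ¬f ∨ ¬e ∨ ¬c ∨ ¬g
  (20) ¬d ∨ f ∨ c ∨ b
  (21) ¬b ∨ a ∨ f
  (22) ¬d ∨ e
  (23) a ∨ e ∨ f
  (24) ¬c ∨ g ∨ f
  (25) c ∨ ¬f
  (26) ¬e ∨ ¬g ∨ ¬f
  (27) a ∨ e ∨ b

Branch on e: set e = False.
(¬d) alone gives d = False.
Branch on b: set b = True.
(¬f) alone gives f = False.
(a) alone gives a = True.
(c) alone gives c = True.
(¬g) alone gives g = False.
That conflicts with the unit clause (g).
That branch fails; take b = False instead.
(g) alone gives g = True.
(a) alone gives a = True.
(¬c) alone gives c = False.
That conflicts with the unit clause (c).
Either choice for b ends in contradiction.
That branch fails; take e = True instead.
(¬c) alone gives c = False.
(¬a) alone gives a = False.
(b) alone gives b = True.
(f) alone gives f = True.
That conflicts with the unit clause (¬f).
Either choice for e ends in contradiction.
No assignment satisfies every clause.

No, unsatisfiable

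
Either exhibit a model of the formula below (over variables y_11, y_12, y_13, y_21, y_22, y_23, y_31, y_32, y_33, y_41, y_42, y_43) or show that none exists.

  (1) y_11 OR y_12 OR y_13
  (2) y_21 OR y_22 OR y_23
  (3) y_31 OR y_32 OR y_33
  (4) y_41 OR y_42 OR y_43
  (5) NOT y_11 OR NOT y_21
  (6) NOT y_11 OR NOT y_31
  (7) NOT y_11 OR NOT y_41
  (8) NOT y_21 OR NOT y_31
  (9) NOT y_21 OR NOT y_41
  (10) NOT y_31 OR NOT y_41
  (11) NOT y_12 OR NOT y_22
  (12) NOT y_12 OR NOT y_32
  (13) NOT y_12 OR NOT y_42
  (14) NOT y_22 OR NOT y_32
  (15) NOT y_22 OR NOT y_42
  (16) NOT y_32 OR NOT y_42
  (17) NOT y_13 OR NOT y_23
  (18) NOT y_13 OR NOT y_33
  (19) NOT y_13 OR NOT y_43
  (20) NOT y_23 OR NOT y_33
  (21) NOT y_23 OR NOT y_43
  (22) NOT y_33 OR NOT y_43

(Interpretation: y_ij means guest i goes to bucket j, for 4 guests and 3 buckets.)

Suppose y_11 = false.
Suppose y_12 = true.
The clause (NOT y_22) is unit, so y_22 = false.
The clause (NOT y_32) is unit, so y_32 = false.
The clause (NOT y_42) is unit, so y_42 = false.
Suppose y_21 = true.
The clause (NOT y_31) is unit, so y_31 = false.
The clause (y_33) is unit, so y_33 = true.
The clause (NOT y_41) is unit, so y_41 = false.
The clause (y_43) is unit, so y_43 = true.
That conflicts with the unit clause (NOT y_43).
That branch fails; take y_21 = false instead.
The clause (y_23) is unit, so y_23 = true.
The clause (NOT y_13) is unit, so y_13 = false.
The clause (NOT y_33) is unit, so y_33 = false.
The clause (y_31) is unit, so y_31 = true.
The clause (NOT y_41) is unit, so y_41 = false.
The clause (y_43) is unit, so y_43 = true.
That conflicts with the unit clause (NOT y_43).
Either choice for y_21 ends in contradiction.
That branch fails; take y_12 = false instead.
The clause (y_13) is unit, so y_13 = true.
The clause (NOT y_23) is unit, so y_23 = false.
The clause (NOT y_33) is unit, so y_33 = false.
The clause (NOT y_43) is unit, so y_43 = false.
Suppose y_21 = true.
The clause (NOT y_31) is unit, so y_31 = false.
The clause (y_32) is unit, so y_32 = true.
The clause (NOT y_41) is unit, so y_41 = false.
The clause (y_42) is unit, so y_42 = true.
That conflicts with the unit clause (NOT y_42).
That branch fails; take y_21 = false instead.
The clause (y_22) is unit, so y_22 = true.
The clause (NOT y_32) is unit, so y_32 = false.
The clause (y_31) is unit, so y_31 = true.
The clause (NOT y_41) is unit, so y_41 = false.
The clause (y_42) is unit, so y_42 = true.
That conflicts with the unit clause (NOT y_42).
Either choice for y_21 ends in contradiction.
Either choice for y_12 ends in contradiction.
That branch fails; take y_11 = true instead.
The clause (NOT y_21) is unit, so y_21 = false.
The clause (NOT y_31) is unit, so y_31 = false.
The clause (NOT y_41) is unit, so y_41 = false.
Suppose y_22 = true.
The clause (NOT y_12) is unit, so y_12 = false.
The clause (NOT y_32) is unit, so y_32 = false.
The clause (y_33) is unit, so y_33 = true.
The clause (NOT y_42) is unit, so y_42 = false.
The clause (y_43) is unit, so y_43 = true.
That conflicts with the unit clause (NOT y_43).
That branch fails; take y_22 = false instead.
The clause (y_23) is unit, so y_23 = true.
The clause (NOT y_13) is unit, so y_13 = false.
The clause (NOT y_33) is unit, so y_33 = false.
The clause (y_32) is unit, so y_32 = true.
The clause (NOT y_12) is unit, so y_12 = false.
The clause (NOT y_42) is unit, so y_42 = false.
The clause (y_43) is unit, so y_43 = true.
That conflicts with the unit clause (NOT y_43).
Either choice for y_22 ends in contradiction.
Either choice for y_11 ends in contradiction.

UNSATISFIABLE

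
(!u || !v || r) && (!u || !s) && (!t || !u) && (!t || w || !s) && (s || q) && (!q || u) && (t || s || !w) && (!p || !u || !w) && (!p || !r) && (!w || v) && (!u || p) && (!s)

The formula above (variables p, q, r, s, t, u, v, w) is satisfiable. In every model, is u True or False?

True

Suppose u = false.
The clause (!q) is unit, so q = false.
The clause (s) is unit, so s = true.
Now (!s) is unsatisfied and unit — conflict.
So every satisfying assignment has u = True.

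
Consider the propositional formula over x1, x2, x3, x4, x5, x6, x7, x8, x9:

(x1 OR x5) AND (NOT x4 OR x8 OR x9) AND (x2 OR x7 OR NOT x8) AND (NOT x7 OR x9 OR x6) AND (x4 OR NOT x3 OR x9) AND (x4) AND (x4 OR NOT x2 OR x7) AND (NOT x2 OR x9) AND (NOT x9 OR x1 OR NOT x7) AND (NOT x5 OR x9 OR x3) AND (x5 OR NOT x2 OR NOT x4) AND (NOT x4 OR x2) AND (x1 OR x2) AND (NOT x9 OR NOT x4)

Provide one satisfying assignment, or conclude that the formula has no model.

UNSATISFIABLE

Unit clause (x4) forces x4 = true.
Unit clause (x2) forces x2 = true.
Unit clause (x9) forces x9 = true.
Now (NOT x9) is unsatisfied and unit — conflict.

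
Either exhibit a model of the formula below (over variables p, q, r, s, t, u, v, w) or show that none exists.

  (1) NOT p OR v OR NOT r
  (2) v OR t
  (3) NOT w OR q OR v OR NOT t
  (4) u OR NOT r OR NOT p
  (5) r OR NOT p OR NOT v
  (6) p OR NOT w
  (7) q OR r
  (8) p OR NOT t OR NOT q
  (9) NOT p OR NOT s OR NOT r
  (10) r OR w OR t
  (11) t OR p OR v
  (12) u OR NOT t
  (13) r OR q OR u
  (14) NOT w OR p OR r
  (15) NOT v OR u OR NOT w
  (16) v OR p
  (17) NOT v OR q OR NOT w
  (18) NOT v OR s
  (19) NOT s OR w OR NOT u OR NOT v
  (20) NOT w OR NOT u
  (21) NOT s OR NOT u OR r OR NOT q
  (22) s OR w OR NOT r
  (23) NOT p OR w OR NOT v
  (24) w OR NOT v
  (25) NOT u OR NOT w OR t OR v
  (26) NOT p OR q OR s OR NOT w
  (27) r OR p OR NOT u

Suppose v = false.
From the singleton clause (t), t = true.
From the singleton clause (u), u = true.
From the singleton clause (p), p = true.
From the singleton clause (NOT r), r = false.
From the singleton clause (q), q = true.
From the singleton clause (NOT w), w = false.
From the singleton clause (NOT s), s = false.
All clauses are satisfied.

p=true; q=true; r=false; s=false; t=true; u=true; v=false; w=false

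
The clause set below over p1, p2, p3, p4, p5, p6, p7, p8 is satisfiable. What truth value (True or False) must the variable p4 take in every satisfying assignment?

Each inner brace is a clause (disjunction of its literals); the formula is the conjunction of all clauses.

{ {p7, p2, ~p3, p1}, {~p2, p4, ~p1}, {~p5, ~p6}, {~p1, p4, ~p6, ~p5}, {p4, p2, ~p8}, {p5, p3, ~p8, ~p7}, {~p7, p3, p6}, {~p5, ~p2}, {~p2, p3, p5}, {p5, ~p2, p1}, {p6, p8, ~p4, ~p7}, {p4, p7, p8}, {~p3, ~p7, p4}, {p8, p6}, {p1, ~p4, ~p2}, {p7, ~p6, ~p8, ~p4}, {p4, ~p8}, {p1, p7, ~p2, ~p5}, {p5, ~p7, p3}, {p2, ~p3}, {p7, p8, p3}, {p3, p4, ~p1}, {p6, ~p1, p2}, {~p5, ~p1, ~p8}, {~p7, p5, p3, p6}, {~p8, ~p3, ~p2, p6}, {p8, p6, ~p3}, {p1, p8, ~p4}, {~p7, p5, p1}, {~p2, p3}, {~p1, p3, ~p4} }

Suppose p4 = 0.
(~p8) alone gives p8 = 0.
(p7) alone gives p7 = 1.
(~p3) alone gives p3 = 0.
(p6) alone gives p6 = 1.
(~p5) alone gives p5 = 0.
Now (p5) is unsatisfied and unit — conflict.
So every satisfying assignment has p4 = True.

True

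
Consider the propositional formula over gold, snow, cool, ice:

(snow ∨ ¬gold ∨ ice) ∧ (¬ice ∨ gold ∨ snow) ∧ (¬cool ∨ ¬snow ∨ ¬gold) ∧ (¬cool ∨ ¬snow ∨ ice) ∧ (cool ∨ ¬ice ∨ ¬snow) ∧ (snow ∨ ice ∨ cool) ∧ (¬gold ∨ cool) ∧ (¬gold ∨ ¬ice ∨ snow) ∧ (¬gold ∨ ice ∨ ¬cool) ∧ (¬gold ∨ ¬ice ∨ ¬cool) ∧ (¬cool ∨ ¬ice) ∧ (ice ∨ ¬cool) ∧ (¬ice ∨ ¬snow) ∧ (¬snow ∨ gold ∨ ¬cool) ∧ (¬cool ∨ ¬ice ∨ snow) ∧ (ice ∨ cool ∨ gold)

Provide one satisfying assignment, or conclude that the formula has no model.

Try gold = False.
Try ice = False.
The clause (¬cool) is unit, so cool = False.
That conflicts with the unit clause (cool).
Backtrack on ice: now try ice = True.
The clause (snow) is unit, so snow = True.
That conflicts with the unit clause (¬snow).
Both values of ice lead to a conflict.
Backtrack on gold: now try gold = True.
The clause (cool) is unit, so cool = True.
The clause (¬snow) is unit, so snow = False.
The clause (ice) is unit, so ice = True.
That conflicts with the unit clause (¬ice).
Both values of gold lead to a conflict.

UNSATISFIABLE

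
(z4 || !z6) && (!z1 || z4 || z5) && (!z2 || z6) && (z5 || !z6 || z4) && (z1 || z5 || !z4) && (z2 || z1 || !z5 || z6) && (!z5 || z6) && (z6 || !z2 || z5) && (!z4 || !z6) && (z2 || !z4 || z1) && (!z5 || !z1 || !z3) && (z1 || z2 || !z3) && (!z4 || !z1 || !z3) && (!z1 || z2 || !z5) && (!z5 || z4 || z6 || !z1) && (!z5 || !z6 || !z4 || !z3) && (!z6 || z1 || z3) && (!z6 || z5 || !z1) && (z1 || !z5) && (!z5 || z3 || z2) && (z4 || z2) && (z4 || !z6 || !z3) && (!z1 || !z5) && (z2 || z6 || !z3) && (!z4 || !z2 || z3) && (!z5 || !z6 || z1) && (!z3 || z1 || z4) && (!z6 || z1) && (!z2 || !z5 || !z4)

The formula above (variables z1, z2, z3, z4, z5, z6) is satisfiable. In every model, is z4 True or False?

True

Suppose z4 = false.
From the singleton clause (!z6), z6 = false.
From the singleton clause (!z2), z2 = false.
Now (z2) is unsatisfied and unit — conflict.
So every satisfying assignment has z4 = True.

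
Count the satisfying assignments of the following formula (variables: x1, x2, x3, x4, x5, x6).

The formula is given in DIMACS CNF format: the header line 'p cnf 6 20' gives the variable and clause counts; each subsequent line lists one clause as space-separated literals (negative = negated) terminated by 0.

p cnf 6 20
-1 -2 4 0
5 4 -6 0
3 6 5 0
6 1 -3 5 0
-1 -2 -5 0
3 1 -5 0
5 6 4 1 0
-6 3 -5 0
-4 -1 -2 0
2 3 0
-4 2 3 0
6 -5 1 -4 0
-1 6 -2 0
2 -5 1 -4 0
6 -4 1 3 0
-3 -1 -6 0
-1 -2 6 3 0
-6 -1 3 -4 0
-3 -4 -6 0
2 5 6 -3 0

There are 2^6 = 64 truth assignments over (x1, x2, x3, x4, x5, x6).
Split on x2. With x2 = True, the clauses containing x2 are satisfied and ¬x2 drops from the rest; 3 of the 2^5 = 32 assignments to the other variables satisfy what remains.
With x2 = False, by the same count on the reduced clause set, 4 assignments work.
(One model: x1=F, x2=F, x3=T, x4=F, x5=T, x6=F.)
Total: 3 + 4 = 7.

7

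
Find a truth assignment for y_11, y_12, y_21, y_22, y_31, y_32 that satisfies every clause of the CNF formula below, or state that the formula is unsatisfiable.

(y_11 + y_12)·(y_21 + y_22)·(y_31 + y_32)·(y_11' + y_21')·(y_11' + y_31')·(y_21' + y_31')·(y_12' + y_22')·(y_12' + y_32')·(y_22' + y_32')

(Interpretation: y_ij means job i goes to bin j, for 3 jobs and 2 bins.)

Branch on y_11: set y_11 = 1.
Unit clause (y_21') forces y_21 = 0.
Unit clause (y_22) forces y_22 = 1.
Unit clause (y_31') forces y_31 = 0.
Unit clause (y_32) forces y_32 = 1.
That conflicts with the unit clause (y_32').
That branch fails; take y_11 = 0 instead.
Unit clause (y_12) forces y_12 = 1.
Unit clause (y_22') forces y_22 = 0.
Unit clause (y_21) forces y_21 = 1.
Unit clause (y_31') forces y_31 = 0.
Unit clause (y_32) forces y_32 = 1.
That conflicts with the unit clause (y_32').
Neither y_11 = 1 nor y_11 = 0 works.

UNSATISFIABLE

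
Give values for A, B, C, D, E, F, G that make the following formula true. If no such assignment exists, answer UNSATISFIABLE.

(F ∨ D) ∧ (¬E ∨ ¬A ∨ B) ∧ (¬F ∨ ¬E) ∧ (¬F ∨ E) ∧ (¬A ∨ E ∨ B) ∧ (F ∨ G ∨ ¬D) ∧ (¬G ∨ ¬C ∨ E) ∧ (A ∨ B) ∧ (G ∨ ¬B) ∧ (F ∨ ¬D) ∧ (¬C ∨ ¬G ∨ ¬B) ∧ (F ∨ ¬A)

Try F = True.
Unit clause (¬E) forces E = False.
That conflicts with the unit clause (E).
So F must be the other value — set F = False.
Unit clause (D) forces D = True.
That conflicts with the unit clause (¬D).
Both values of F lead to a conflict.

UNSATISFIABLE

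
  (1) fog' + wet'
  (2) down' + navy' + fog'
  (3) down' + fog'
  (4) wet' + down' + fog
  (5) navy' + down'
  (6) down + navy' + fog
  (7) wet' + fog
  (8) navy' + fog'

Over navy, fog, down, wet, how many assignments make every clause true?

3

There are 2^4 = 16 truth assignments over (navy, fog, down, wet).
Split on navy. With navy = 1, the clauses containing navy are satisfied and navy' drops from the rest; 0 of the 2^3 = 8 assignments to the other variables satisfy what remains.
With navy = 0, by the same count on the reduced clause set, 3 assignments work.
(One model: navy=F, fog=F, down=F, wet=F.)
Total: 0 + 3 = 3.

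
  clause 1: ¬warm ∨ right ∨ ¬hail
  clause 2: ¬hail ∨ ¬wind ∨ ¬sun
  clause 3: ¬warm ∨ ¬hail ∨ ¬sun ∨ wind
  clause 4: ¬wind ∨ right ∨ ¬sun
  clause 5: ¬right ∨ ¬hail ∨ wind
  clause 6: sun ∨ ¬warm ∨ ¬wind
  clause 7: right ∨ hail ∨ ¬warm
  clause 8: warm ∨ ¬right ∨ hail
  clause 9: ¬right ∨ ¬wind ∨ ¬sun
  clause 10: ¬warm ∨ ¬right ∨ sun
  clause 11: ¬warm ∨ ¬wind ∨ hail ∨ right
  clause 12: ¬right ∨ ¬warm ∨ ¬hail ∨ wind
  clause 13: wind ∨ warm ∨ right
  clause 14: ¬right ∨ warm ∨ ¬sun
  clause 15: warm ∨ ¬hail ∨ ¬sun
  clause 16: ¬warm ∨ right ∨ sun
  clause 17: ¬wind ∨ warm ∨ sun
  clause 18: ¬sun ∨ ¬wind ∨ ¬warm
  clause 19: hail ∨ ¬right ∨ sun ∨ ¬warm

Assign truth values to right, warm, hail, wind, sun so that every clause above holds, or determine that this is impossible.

Try warm = True.
Try right = True.
The clause (sun) is unit, so sun = True.
The clause (¬wind) is unit, so wind = False.
The clause (¬hail) is unit, so hail = False.
This assignment satisfies each clause.

right: True, warm: True, hail: False, wind: False, sun: True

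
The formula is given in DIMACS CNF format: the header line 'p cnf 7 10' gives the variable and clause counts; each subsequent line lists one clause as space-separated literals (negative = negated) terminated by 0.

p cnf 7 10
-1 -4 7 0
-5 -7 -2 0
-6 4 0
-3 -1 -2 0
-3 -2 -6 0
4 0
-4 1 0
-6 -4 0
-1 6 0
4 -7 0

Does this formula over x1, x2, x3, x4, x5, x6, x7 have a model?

Unsatisfiable

Unit clause (x4) forces x4 = True.
Unit clause (x1) forces x1 = True.
Unit clause (x7) forces x7 = True.
Unit clause (¬x6) forces x6 = False.
That conflicts with the unit clause (x6).
No assignment satisfies every clause.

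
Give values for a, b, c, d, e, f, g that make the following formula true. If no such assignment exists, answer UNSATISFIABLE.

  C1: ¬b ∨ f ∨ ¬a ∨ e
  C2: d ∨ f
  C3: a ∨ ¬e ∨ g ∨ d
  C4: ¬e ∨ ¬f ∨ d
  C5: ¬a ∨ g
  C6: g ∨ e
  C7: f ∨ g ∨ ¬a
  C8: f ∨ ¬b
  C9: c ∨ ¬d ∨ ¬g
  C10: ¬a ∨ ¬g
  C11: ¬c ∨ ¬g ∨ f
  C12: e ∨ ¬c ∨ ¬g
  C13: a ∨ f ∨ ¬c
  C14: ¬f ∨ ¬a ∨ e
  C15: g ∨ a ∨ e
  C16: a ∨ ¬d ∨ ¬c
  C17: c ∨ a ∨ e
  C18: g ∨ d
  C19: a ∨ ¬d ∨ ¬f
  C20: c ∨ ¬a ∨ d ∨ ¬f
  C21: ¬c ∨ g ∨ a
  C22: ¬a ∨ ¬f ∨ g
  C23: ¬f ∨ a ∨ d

a: False,  b: False,  c: False,  d: True,  e: True,  f: False,  g: False

Case d = True:
Case a = False:
From the singleton clause (¬c), c = False.
From the singleton clause (¬g), g = False.
From the singleton clause (e), e = True.
From the singleton clause (¬f), f = False.
From the singleton clause (¬b), b = False.
All clauses are satisfied.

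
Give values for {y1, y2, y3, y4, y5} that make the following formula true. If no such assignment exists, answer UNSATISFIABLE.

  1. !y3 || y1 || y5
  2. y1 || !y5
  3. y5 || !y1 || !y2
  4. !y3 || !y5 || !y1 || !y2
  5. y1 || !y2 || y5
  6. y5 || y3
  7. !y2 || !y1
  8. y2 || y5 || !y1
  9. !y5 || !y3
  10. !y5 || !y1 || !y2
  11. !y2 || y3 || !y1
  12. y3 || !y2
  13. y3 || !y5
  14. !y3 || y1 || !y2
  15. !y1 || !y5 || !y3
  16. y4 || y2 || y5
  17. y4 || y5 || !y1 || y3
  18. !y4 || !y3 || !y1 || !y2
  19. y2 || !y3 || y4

Branch on y1: set y1 = true.
From the singleton clause (!y2), y2 = false.
From the singleton clause (y5), y5 = true.
From the singleton clause (!y3), y3 = false.
That conflicts with the unit clause (y3).
Undo y1 and try y1 = false.
From the singleton clause (!y5), y5 = false.
From the singleton clause (!y3), y3 = false.
That conflicts with the unit clause (y3).
Either choice for y1 ends in contradiction.

UNSATISFIABLE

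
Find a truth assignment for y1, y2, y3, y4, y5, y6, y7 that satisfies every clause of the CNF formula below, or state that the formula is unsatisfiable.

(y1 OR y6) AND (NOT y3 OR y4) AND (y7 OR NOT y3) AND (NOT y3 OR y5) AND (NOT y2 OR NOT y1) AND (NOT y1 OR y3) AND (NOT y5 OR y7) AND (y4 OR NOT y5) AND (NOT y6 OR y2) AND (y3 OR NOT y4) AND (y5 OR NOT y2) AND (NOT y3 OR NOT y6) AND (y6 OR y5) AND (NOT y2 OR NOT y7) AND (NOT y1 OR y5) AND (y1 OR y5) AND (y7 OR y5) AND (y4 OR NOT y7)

y1=true; y2=false; y3=true; y4=true; y5=true; y6=false; y7=true

Try y1 = true.
The clause (NOT y2) is unit, so y2 = false.
The clause (y3) is unit, so y3 = true.
The clause (y4) is unit, so y4 = true.
The clause (y7) is unit, so y7 = true.
The clause (y5) is unit, so y5 = true.
The clause (NOT y6) is unit, so y6 = false.
This assignment satisfies each clause.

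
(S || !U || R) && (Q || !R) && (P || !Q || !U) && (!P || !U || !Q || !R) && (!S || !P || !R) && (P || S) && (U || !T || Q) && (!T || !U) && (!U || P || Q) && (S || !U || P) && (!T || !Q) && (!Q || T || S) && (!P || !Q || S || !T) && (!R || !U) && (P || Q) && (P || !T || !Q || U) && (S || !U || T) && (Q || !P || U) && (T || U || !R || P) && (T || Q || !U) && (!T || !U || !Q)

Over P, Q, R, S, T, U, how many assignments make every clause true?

3

There are 2^6 = 64 truth assignments over (P, Q, R, S, T, U).
Split on Q. With Q = true, the clauses containing Q are satisfied and !Q drops from the rest; 3 of the 2^5 = 32 assignments to the other variables satisfy what remains.
With Q = false, by the same count on the reduced clause set, 0 assignments work.
Total: 3 + 0 = 3.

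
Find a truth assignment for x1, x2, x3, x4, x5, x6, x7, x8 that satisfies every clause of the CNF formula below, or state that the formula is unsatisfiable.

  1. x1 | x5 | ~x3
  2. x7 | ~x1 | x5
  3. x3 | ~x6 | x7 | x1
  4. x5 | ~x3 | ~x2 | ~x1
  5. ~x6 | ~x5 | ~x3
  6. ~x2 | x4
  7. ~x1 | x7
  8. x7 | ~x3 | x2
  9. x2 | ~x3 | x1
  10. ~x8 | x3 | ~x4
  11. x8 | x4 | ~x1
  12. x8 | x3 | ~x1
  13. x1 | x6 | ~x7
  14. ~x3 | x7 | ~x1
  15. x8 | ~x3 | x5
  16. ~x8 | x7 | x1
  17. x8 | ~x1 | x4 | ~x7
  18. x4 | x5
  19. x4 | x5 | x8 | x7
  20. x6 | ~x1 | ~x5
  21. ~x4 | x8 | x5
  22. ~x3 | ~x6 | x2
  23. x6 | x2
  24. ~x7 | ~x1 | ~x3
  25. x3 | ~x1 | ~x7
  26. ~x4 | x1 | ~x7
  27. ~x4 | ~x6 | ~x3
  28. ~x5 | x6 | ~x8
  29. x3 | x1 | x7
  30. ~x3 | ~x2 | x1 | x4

Case x2 = 0:
From the singleton clause (x6), x6 = 1.
From the singleton clause (~x3), x3 = 0.
Case x7 = 1:
From the singleton clause (~x1), x1 = 0.
From the singleton clause (~x4), x4 = 0.
From the singleton clause (x5), x5 = 1.
No clause remains; x8 is free.

x1: 0,  x2: 0,  x3: 0,  x4: 0,  x5: 1,  x6: 1,  x7: 1,  x8: 1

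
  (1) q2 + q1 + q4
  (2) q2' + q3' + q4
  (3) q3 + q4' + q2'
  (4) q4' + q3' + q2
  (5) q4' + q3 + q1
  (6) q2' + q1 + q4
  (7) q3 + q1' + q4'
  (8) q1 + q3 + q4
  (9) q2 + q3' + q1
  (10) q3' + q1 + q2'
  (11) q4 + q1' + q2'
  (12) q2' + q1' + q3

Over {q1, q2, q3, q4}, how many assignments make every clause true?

There are 2^4 = 16 truth assignments over (q1, q2, q3, q4).
Check each against the 12 clauses (columns in the order q1, q2, q3, q4):
  F F F F  ✗ fails (q2 + q1 + q4)
  F F F T  ✗ fails (q4' + q3 + q1)
  F F T F  ✗ fails (q2 + q1 + q4)
  F F T T  ✗ fails (q4' + q3' + q2)
  F T F F  ✗ fails (q2' + q1 + q4)
  F T F T  ✗ fails (q3 + q4' + q2')
  F T T F  ✗ fails (q2' + q3' + q4)
  F T T T  ✗ fails (q3' + q1 + q2')
  T F F F  ✓ satisfies all
  T F F T  ✗ fails (q3 + q1' + q4')
  T F T F  ✓ satisfies all
  T F T T  ✗ fails (q4' + q3' + q2)
  T T F F  ✗ fails (q4 + q1' + q2')
  T T F T  ✗ fails (q3 + q4' + q2')
  T T T F  ✗ fails (q2' + q3' + q4)
  T T T T  ✓ satisfies all
3 of the 16 rows are models.

3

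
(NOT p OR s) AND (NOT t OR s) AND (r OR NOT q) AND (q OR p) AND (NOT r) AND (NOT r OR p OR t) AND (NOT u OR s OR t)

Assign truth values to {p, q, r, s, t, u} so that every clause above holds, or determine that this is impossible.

p: true; q: false; r: false; s: true; t: true; u: false

Unit clause (NOT r) forces r = false.
Unit clause (NOT q) forces q = false.
Unit clause (p) forces p = true.
Unit clause (s) forces s = true.
All clauses hold; t, u can take either value.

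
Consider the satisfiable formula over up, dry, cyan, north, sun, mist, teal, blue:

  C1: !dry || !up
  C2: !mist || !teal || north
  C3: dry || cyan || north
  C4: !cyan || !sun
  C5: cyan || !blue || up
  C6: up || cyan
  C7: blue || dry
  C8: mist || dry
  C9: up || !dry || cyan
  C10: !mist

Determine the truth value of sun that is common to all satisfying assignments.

Suppose sun = true.
(!cyan) alone gives cyan = false.
(up) alone gives up = true.
(!dry) alone gives dry = false.
(north) alone gives north = true.
(blue) alone gives blue = true.
(mist) alone gives mist = true.
That conflicts with the unit clause (!mist).
So every satisfying assignment has sun = False.

False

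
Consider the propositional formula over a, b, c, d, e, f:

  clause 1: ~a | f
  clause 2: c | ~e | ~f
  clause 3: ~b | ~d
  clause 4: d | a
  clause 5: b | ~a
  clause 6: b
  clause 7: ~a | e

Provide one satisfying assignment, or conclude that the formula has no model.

Unit clause (b) forces b = 1.
Unit clause (~d) forces d = 0.
Unit clause (a) forces a = 1.
Unit clause (f) forces f = 1.
Unit clause (e) forces e = 1.
Unit clause (c) forces c = 1.
This assignment satisfies each clause.

a ↦ 1, b ↦ 1, c ↦ 1, d ↦ 0, e ↦ 1, f ↦ 1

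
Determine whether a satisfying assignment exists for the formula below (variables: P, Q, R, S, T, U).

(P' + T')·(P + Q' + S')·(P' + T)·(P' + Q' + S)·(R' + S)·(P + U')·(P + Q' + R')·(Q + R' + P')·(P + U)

No, unsatisfiable

Try P = 0.
The clause (U') is unit, so U = 0.
That conflicts with the unit clause (U).
So P must be the other value — set P = 1.
The clause (T') is unit, so T = 0.
That conflicts with the unit clause (T).
Either choice for P ends in contradiction.
No assignment satisfies every clause.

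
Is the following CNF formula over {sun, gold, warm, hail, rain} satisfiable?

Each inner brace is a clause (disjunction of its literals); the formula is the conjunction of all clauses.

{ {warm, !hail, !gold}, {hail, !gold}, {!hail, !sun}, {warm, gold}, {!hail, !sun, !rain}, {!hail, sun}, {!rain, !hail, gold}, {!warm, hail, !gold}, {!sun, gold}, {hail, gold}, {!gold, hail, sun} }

Branch on hail: set hail = true.
(!sun) alone gives sun = false.
That conflicts with the unit clause (sun).
Backtrack on hail: now try hail = false.
(!gold) alone gives gold = false.
That conflicts with the unit clause (gold).
Neither hail = true nor hail = false works.
No assignment satisfies every clause.

No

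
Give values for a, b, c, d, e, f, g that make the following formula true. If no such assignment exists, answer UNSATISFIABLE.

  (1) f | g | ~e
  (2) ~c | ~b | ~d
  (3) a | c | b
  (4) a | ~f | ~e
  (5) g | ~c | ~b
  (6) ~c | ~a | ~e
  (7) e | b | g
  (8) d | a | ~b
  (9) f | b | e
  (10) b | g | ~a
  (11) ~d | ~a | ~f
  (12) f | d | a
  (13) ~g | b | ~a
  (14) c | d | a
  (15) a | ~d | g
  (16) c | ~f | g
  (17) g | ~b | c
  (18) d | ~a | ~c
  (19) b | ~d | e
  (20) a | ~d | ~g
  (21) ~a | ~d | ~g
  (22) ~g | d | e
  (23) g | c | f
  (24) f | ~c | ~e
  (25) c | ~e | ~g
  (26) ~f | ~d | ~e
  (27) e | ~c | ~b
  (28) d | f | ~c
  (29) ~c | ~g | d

Case f = 1:
Case a = 1:
From the singleton clause (~d), d = 0.
From the singleton clause (~c), c = 0.
From the singleton clause (g), g = 1.
From the singleton clause (b), b = 1.
From the singleton clause (e), e = 1.
But (~e) is also a unit clause — contradiction.
Undo a and try a = 0.
From the singleton clause (~e), e = 0.
Case c = 1:
From the singleton clause (~b), b = 0.
From the singleton clause (g), g = 1.
From the singleton clause (~d), d = 0.
But (d) is also a unit clause — contradiction.
Undo c and try c = 0.
From the singleton clause (b), b = 1.
From the singleton clause (d), d = 1.
From the singleton clause (g), g = 1.
But (~g) is also a unit clause — contradiction.
Either choice for c ends in contradiction.
Either choice for a ends in contradiction.
Undo f and try f = 0.
Case g = 1:
Case b = 1:
Case c = 0:
From the singleton clause (~e), e = 0.
From the singleton clause (d), d = 1.
From the singleton clause (a), a = 1.
But (~a) is also a unit clause — contradiction.
Undo c and try c = 1.
From the singleton clause (~d), d = 0.
But (d) is also a unit clause — contradiction.
Either choice for c ends in contradiction.
Undo b and try b = 0.
From the singleton clause (e), e = 1.
From the singleton clause (~a), a = 0.
From the singleton clause (c), c = 1.
But (~c) is also a unit clause — contradiction.
Either choice for b ends in contradiction.
Undo g and try g = 0.
From the singleton clause (~e), e = 0.
From the singleton clause (b), b = 1.
From the singleton clause (~c), c = 0.
But (c) is also a unit clause — contradiction.
Either choice for g ends in contradiction.
Either choice for f ends in contradiction.

UNSATISFIABLE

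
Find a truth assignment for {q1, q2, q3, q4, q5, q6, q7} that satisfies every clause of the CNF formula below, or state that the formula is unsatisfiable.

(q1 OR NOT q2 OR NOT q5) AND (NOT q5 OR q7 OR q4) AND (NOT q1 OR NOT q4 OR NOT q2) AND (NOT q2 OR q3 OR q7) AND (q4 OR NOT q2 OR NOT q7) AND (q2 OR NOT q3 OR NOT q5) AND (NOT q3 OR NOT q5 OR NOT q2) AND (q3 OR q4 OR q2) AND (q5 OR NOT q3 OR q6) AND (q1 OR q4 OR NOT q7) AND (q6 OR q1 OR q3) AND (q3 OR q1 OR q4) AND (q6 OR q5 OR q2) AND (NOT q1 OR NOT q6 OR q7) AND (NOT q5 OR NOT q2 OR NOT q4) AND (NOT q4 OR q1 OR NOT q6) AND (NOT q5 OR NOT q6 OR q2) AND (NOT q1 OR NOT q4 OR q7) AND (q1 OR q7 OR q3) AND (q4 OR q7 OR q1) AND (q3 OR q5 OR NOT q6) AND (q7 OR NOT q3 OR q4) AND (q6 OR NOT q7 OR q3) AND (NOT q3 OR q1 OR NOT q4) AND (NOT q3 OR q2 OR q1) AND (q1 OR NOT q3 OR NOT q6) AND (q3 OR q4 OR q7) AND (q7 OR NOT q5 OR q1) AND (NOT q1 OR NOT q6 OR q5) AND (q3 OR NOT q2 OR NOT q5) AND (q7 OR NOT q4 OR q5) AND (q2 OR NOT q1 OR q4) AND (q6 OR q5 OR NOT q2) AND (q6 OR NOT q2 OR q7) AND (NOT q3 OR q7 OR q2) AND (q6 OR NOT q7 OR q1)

Branch on q1: set q1 = true.
Branch on q4: set q4 = false.
From the singleton clause (q2), q2 = true.
From the singleton clause (NOT q7), q7 = false.
From the singleton clause (NOT q5), q5 = false.
From the singleton clause (q3), q3 = true.
But (NOT q3) is also a unit clause — contradiction.
Backtrack on q4: now try q4 = true.
From the singleton clause (NOT q2), q2 = false.
From the singleton clause (q7), q7 = true.
Branch on q3: set q3 = false.
From the singleton clause (q6), q6 = true.
From the singleton clause (NOT q5), q5 = false.
But (q5) is also a unit clause — contradiction.
Backtrack on q3: now try q3 = true.
From the singleton clause (NOT q5), q5 = false.
From the singleton clause (q6), q6 = true.
But (NOT q6) is also a unit clause — contradiction.
Either choice for q3 ends in contradiction.
Either choice for q4 ends in contradiction.
Backtrack on q1: now try q1 = false.
Branch on q2: set q2 = false.
From the singleton clause (NOT q3), q3 = false.
From the singleton clause (q4), q4 = true.
From the singleton clause (q6), q6 = true.
But (NOT q6) is also a unit clause — contradiction.
Backtrack on q2: now try q2 = true.
From the singleton clause (NOT q5), q5 = false.
From the singleton clause (q6), q6 = true.
From the singleton clause (NOT q4), q4 = false.
From the singleton clause (NOT q7), q7 = false.
But (q7) is also a unit clause — contradiction.
Either choice for q2 ends in contradiction.
Either choice for q1 ends in contradiction.

UNSATISFIABLE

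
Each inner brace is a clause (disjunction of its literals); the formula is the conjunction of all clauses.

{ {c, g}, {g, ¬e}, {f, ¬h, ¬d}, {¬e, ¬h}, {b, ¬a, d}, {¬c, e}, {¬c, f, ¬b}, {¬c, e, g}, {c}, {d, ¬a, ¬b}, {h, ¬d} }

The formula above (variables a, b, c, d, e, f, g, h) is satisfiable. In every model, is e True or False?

True

Suppose e = False.
(¬c) alone gives c = False.
Now (c) is unsatisfied and unit — conflict.
So every satisfying assignment has e = True.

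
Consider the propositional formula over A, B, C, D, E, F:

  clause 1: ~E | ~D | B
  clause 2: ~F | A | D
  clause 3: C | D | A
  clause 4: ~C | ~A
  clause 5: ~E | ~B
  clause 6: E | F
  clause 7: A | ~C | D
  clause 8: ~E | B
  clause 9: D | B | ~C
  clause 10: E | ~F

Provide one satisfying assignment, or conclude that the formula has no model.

UNSATISFIABLE

Branch on C: set C = 0.
Branch on D: set D = 1.
Branch on E: set E = 0.
From the singleton clause (F), F = 1.
But (~F) is also a unit clause — contradiction.
Backtrack on E: now try E = 1.
From the singleton clause (B), B = 1.
But (~B) is also a unit clause — contradiction.
Neither E = 1 nor E = 0 works.
Backtrack on D: now try D = 0.
From the singleton clause (A), A = 1.
Branch on E: set E = 0.
From the singleton clause (F), F = 1.
But (~F) is also a unit clause — contradiction.
Backtrack on E: now try E = 1.
From the singleton clause (~B), B = 0.
But (B) is also a unit clause — contradiction.
Neither E = 1 nor E = 0 works.
Neither D = 1 nor D = 0 works.
Backtrack on C: now try C = 1.
From the singleton clause (~A), A = 0.
From the singleton clause (D), D = 1.
Branch on E: set E = 0.
From the singleton clause (F), F = 1.
But (~F) is also a unit clause — contradiction.
Backtrack on E: now try E = 1.
From the singleton clause (B), B = 1.
But (~B) is also a unit clause — contradiction.
Neither E = 1 nor E = 0 works.
Neither C = 1 nor C = 0 works.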